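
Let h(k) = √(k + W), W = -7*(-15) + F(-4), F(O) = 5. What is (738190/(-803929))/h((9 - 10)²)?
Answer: -738190*√111/89236119 ≈ -0.087154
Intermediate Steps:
W = 110 (W = -7*(-15) + 5 = 105 + 5 = 110)
h(k) = √(110 + k) (h(k) = √(k + 110) = √(110 + k))
(738190/(-803929))/h((9 - 10)²) = (738190/(-803929))/(√(110 + (9 - 10)²)) = (738190*(-1/803929))/(√(110 + (-1)²)) = -738190/(803929*√(110 + 1)) = -738190*√111/111/803929 = -738190*√111/89236119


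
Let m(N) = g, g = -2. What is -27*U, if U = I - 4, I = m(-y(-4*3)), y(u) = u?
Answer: 162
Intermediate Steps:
m(N) = -2
I = -2
U = -6 (U = -2 - 4 = -6)
-27*U = -27*(-6) = 162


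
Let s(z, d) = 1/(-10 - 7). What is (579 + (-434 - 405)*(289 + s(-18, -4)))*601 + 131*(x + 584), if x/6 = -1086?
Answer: -2484116889/17 ≈ -1.4612e+8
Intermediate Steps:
x = -6516 (x = 6*(-1086) = -6516)
s(z, d) = -1/17 (s(z, d) = 1/(-17) = -1/17)
(579 + (-434 - 405)*(289 + s(-18, -4)))*601 + 131*(x + 584) = (579 + (-434 - 405)*(289 - 1/17))*601 + 131*(-6516 + 584) = (579 - 839*4912/17)*601 + 131*(-5932) = (579 - 4121168/17)*601 - 777092 = -4111325/17*601 - 777092 = -2470906325/17 - 777092 = -2484116889/17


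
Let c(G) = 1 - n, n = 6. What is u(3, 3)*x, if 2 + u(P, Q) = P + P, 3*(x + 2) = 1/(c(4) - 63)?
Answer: -409/51 ≈ -8.0196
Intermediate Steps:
c(G) = -5 (c(G) = 1 - 1*6 = 1 - 6 = -5)
x = -409/204 (x = -2 + 1/(3*(-5 - 63)) = -2 + (⅓)/(-68) = -2 + (⅓)*(-1/68) = -2 - 1/204 = -409/204 ≈ -2.0049)
u(P, Q) = -2 + 2*P (u(P, Q) = -2 + (P + P) = -2 + 2*P)
u(3, 3)*x = (-2 + 2*3)*(-409/204) = (-2 + 6)*(-409/204) = 4*(-409/204) = -409/51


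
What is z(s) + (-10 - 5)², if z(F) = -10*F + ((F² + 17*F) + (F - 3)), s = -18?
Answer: 402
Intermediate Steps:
z(F) = -3 + F² + 8*F (z(F) = -10*F + ((F² + 17*F) + (-3 + F)) = -10*F + (-3 + F² + 18*F) = -3 + F² + 8*F)
z(s) + (-10 - 5)² = (-3 + (-18)² + 8*(-18)) + (-10 - 5)² = (-3 + 324 - 144) + (-15)² = 177 + 225 = 402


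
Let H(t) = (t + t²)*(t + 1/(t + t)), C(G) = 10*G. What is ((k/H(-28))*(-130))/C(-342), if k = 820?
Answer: -10660/7244073 ≈ -0.0014715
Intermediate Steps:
H(t) = (t + t²)*(t + 1/(2*t))
((k/H(-28))*(-130))/C(-342) = ((820/(½ + (-28)² + (-28)³ + (½)*(-28)))*(-130))/((10*(-342))) = ((820/(½ + 784 - 21952 - 14))*(-130))/(-3420) = ((820/(-42363/2))*(-130))*(-1/3420) = ((820*(-2/42363))*(-130))*(-1/3420) = -1640/42363*(-130)*(-1/3420) = (213200/42363)*(-1/3420) = -10660/7244073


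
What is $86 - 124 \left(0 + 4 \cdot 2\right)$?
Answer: $-906$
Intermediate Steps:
$86 - 124 \left(0 + 4 \cdot 2\right) = 86 - 124 \left(0 + 8\right) = 86 - 992 = -906$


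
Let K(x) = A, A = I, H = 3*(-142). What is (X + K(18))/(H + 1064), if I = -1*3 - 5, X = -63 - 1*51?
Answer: -61/319 ≈ -0.19122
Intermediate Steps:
X = -114 (X = -63 - 51 = -114)
H = -426
I = -8 (I = -3 - 5 = -8)
A = -8
K(x) = -8
(X + K(18))/(H + 1064) = (-114 - 8)/(-426 + 1064) = -122/638 = -122*1/638 = -61/319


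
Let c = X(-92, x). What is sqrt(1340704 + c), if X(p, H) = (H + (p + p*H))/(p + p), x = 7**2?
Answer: sqrt(11347928002)/92 ≈ 1157.9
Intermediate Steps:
x = 49
X(p, H) = (H + p + H*p)/(2*p) (X(p, H) = (H + (p + H*p))/((2*p)) = (H + p + H*p)*(1/(2*p)) = (H + p + H*p)/(2*p))
c = 4551/184 (c = (1/2)*(49 - 92*(1 + 49))/(-92) = (1/2)*(-1/92)*(49 - 92*50) = (1/2)*(-1/92)*(49 - 4600) = (1/2)*(-1/92)*(-4551) = 4551/184 ≈ 24.734)
sqrt(1340704 + c) = sqrt(1340704 + 4551/184) = sqrt(246694087/184) = sqrt(11347928002)/92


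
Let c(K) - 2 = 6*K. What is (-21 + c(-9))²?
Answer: 5329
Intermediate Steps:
c(K) = 2 + 6*K
(-21 + c(-9))² = (-21 + (2 + 6*(-9)))² = (-21 + (2 - 54))² = (-21 - 52)² = (-73)² = 5329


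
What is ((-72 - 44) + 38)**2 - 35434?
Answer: -29350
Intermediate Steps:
((-72 - 44) + 38)**2 - 35434 = (-116 + 38)**2 - 35434 = (-78)**2 - 35434 = 6084 - 35434 = -29350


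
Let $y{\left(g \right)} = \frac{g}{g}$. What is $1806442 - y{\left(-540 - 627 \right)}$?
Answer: $1806441$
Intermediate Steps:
$y{\left(g \right)} = 1$
$1806442 - y{\left(-540 - 627 \right)} = 1806442 - 1 = 1806441$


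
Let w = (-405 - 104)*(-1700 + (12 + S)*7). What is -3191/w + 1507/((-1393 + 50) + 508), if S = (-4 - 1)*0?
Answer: -1242238293/686824240 ≈ -1.8087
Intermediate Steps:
S = 0 (S = -5*0 = 0)
w = 822544 (w = (-405 - 104)*(-1700 + (12 + 0)*7) = -509*(-1700 + 12*7) = -509*(-1700 + 84) = -509*(-1616) = 822544)
-3191/w + 1507/((-1393 + 50) + 508) = -3191/822544 + 1507/((-1393 + 50) + 508) = -3191*1/822544 + 1507/(-1343 + 508) = -3191/822544 + 1507/(-835) = -3191/822544 + 1507*(-1/835) = -3191/822544 - 1507/835 = -1242238293/686824240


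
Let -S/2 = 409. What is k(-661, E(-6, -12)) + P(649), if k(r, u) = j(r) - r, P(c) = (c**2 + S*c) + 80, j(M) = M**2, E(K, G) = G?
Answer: 327981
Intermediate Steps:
S = -818 (S = -2*409 = -818)
P(c) = 80 + c**2 - 818*c (P(c) = (c**2 - 818*c) + 80 = 80 + c**2 - 818*c)
k(r, u) = r**2 - r
k(-661, E(-6, -12)) + P(649) = -661*(-1 - 661) + (80 + 649**2 - 818*649) = -661*(-662) + (80 + 421201 - 530882) = 437582 - 109601 = 327981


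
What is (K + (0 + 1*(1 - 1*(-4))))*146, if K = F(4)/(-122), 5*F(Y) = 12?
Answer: 221774/305 ≈ 727.13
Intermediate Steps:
F(Y) = 12/5 (F(Y) = (⅕)*12 = 12/5)
K = -6/305 (K = (12/5)/(-122) = (12/5)*(-1/122) = -6/305 ≈ -0.019672)
(K + (0 + 1*(1 - 1*(-4))))*146 = (-6/305 + (0 + 1*(1 - 1*(-4))))*146 = (-6/305 + (0 + 1*(1 + 4)))*146 = (-6/305 + (0 + 1*5))*146 = (-6/305 + (0 + 5))*146 = (-6/305 + 5)*146 = (1519/305)*146 = 221774/305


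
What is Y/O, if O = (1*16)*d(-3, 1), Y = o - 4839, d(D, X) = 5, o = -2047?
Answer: -3443/40 ≈ -86.075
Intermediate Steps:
Y = -6886 (Y = -2047 - 4839 = -6886)
O = 80 (O = (1*16)*5 = 16*5 = 80)
Y/O = -6886/80 = -6886*1/80 = -3443/40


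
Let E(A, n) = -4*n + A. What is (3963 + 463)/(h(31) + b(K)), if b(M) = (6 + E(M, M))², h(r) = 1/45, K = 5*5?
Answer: 99585/107123 ≈ 0.92963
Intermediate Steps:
K = 25
E(A, n) = A - 4*n
h(r) = 1/45
b(M) = (6 - 3*M)² (b(M) = (6 + (M - 4*M))² = (6 - 3*M)²)
(3963 + 463)/(h(31) + b(K)) = (3963 + 463)/(1/45 + 9*(2 - 1*25)²) = 4426/(1/45 + 9*(2 - 25)²) = 4426/(1/45 + 9*(-23)²) = 4426/(1/45 + 9*529) = 4426/(1/45 + 4761) = 4426/(214246/45) = 4426*(45/214246) = 99585/107123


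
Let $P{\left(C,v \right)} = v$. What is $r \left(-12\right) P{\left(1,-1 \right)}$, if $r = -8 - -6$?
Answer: $-24$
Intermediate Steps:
$r = -2$ ($r = -8 + 6 = -2$)
$r \left(-12\right) P{\left(1,-1 \right)} = \left(-2\right) \left(-12\right) \left(-1\right) = 24 \left(-1\right) = -24$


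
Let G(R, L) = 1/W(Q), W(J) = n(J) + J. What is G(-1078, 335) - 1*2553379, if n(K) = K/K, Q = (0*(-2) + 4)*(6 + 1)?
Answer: -74047990/29 ≈ -2.5534e+6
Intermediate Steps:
Q = 28 (Q = (0 + 4)*7 = 4*7 = 28)
n(K) = 1
W(J) = 1 + J
G(R, L) = 1/29 (G(R, L) = 1/(1 + 28) = 1/29)
G(-1078, 335) - 1*2553379 = 1/29 - 1*2553379 = 1/29 - 2553379 = -74047990/29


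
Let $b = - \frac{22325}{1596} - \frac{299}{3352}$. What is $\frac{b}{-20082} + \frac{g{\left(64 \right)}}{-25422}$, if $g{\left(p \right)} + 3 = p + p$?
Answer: $- \frac{25251686827}{5989474654128} \approx -0.004216$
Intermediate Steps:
$g{\left(p \right)} = -3 + 2 p$ ($g{\left(p \right)} = -3 + \left(p + p\right) = -3 + 2 p$)
$b = - \frac{990929}{70392}$ ($b = \left(-22325\right) \frac{1}{1596} - \frac{299}{3352} = - \frac{1175}{84} - \frac{299}{3352} = - \frac{990929}{70392} \approx -14.077$)
$\frac{b}{-20082} + \frac{g{\left(64 \right)}}{-25422} = - \frac{990929}{70392 \left(-20082\right)} + \frac{-3 + 2 \cdot 64}{-25422} = \left(- \frac{990929}{70392}\right) \left(- \frac{1}{20082}\right) + \left(-3 + 128\right) \left(- \frac{1}{25422}\right) = \frac{990929}{1413612144} + 125 \left(- \frac{1}{25422}\right) = \frac{990929}{1413612144} - \frac{125}{25422} = - \frac{25251686827}{5989474654128}$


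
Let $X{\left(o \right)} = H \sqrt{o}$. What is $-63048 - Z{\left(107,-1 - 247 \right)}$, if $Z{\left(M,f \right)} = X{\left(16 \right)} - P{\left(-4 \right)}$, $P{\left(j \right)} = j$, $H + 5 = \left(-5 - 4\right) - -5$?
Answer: $-63016$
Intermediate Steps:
$H = -9$ ($H = -5 - 4 = -9$)
$X{\left(o \right)} = - 9 \sqrt{o}$
$Z{\left(M,f \right)} = -32$ ($Z{\left(M,f \right)} = - 9 \sqrt{16} - -4 = \left(-9\right) 4 + 4 = -36 + 4 = -32$)
$-63048 - Z{\left(107,-1 - 247 \right)} = -63048 - -32 = -63048 + 32 = -63016$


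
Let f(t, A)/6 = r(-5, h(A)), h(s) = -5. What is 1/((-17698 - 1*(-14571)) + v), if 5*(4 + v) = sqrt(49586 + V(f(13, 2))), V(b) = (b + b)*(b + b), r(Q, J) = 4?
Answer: -15655/49005427 - sqrt(51890)/49005427 ≈ -0.00032410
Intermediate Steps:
f(t, A) = 24 (f(t, A) = 6*4 = 24)
V(b) = 4*b**2 (V(b) = (2*b)*(2*b) = 4*b**2)
v = -4 + sqrt(51890)/5 (v = -4 + sqrt(49586 + 4*24**2)/5 = -4 + sqrt(49586 + 4*576)/5 = -4 + sqrt(49586 + 2304)/5 = -4 + sqrt(51890)/5 ≈ 41.559)
1/((-17698 - 1*(-14571)) + v) = 1/((-17698 - 1*(-14571)) + (-4 + sqrt(51890)/5)) = 1/((-17698 + 14571) + (-4 + sqrt(51890)/5)) = 1/(-3127 + (-4 + sqrt(51890)/5)) = 1/(-3131 + sqrt(51890)/5)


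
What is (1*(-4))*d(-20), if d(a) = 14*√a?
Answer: -112*I*√5 ≈ -250.44*I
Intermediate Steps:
(1*(-4))*d(-20) = (1*(-4))*(14*√(-20)) = -56*2*I*√5 = -112*I*√5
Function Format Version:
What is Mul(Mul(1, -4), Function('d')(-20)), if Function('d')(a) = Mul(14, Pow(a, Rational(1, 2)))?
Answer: Mul(-112, I, Pow(5, Rational(1, 2))) ≈ Mul(-250.44, I)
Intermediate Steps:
Mul(Mul(1, -4), Function('d')(-20)) = Mul(Mul(1, -4), Mul(14, Pow(-20, Rational(1, 2)))) = Mul(-4, Mul(14, Mul(2, I, Pow(5, Rational(1, 2))))) = Mul(-4, Mul(28, I, Pow(5, Rational(1, 2)))) = Mul(-112, I, Pow(5, Rational(1, 2)))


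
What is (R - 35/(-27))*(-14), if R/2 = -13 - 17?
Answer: 22190/27 ≈ 821.85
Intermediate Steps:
R = -60 (R = 2*(-13 - 17) = 2*(-30) = -60)
(R - 35/(-27))*(-14) = (-60 - 35/(-27))*(-14) = (-60 - 35*(-1/27))*(-14) = (-60 + 35/27)*(-14) = -1585/27*(-14) = 22190/27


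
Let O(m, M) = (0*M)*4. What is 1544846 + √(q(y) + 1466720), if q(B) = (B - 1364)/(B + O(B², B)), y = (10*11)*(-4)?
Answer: 1544846 + √146672410/10 ≈ 1.5461e+6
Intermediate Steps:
O(m, M) = 0 (O(m, M) = 0*4 = 0)
y = -440 (y = 110*(-4) = -440)
q(B) = (-1364 + B)/B (q(B) = (B - 1364)/(B + 0) = (-1364 + B)/B)
1544846 + √(q(y) + 1466720) = 1544846 + √((-1364 - 440)/(-440) + 1466720) = 1544846 + √(-1/440*(-1804) + 1466720) = 1544846 + √(41/10 + 1466720) = 1544846 + √(14667241/10) = 1544846 + √146672410/10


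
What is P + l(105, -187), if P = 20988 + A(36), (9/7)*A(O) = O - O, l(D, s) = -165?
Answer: 20823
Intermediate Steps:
A(O) = 0 (A(O) = 7*(O - O)/9 = (7/9)*0 = 0)
P = 20988 (P = 20988 + 0 = 20988)
P + l(105, -187) = 20988 - 165 = 20823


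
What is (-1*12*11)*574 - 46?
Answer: -75814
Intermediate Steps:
(-1*12*11)*574 - 46 = -12*11*574 - 46 = -132*574 - 46 = -75768 - 46 = -75814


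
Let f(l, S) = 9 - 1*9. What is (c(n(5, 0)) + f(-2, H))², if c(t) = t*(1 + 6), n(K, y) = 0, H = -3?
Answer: 0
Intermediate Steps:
f(l, S) = 0 (f(l, S) = 9 - 9 = 0)
c(t) = 7*t (c(t) = t*7 = 7*t)
(c(n(5, 0)) + f(-2, H))² = (7*0 + 0)² = (0 + 0)² = 0² = 0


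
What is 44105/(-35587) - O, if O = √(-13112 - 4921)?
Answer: -44105/35587 - I*√18033 ≈ -1.2394 - 134.29*I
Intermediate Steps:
O = I*√18033 (O = √(-18033) = I*√18033 ≈ 134.29*I)
44105/(-35587) - O = 44105/(-35587) - I*√18033 = 44105*(-1/35587) - I*√18033 = -44105/35587 - I*√18033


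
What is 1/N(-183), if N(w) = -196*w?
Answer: 1/35868 ≈ 2.7880e-5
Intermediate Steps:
1/N(-183) = 1/(-196*(-183)) = 1/35868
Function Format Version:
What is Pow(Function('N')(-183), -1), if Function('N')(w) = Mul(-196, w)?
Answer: Rational(1, 35868) ≈ 2.7880e-5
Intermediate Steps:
Pow(Function('N')(-183), -1) = Pow(Mul(-196, -183), -1) = Pow(35868, -1) = Rational(1, 35868)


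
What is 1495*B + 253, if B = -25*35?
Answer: -1307872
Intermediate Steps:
B = -875
1495*B + 253 = 1495*(-875) + 253 = -1308125 + 253 = -1307872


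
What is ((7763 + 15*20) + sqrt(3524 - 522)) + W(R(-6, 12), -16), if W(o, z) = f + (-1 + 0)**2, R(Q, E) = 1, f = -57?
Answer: 8007 + sqrt(3002) ≈ 8061.8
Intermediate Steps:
W(o, z) = -56 (W(o, z) = -57 + (-1 + 0)**2 = -57 + (-1)**2 = -57 + 1 = -56)
((7763 + 15*20) + sqrt(3524 - 522)) + W(R(-6, 12), -16) = ((7763 + 15*20) + sqrt(3524 - 522)) - 56 = ((7763 + 300) + sqrt(3002)) - 56 = (8063 + sqrt(3002)) - 56 = 8007 + sqrt(3002)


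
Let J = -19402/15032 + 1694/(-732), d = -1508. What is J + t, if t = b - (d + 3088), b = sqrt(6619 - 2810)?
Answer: -2178134549/1375428 + sqrt(3809) ≈ -1521.9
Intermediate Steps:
b = sqrt(3809) ≈ 61.717
J = -4958309/1375428 (J = -19402*1/15032 + 1694*(-1/732) = -9701/7516 - 847/366 = -4958309/1375428 ≈ -3.6049)
t = -1580 + sqrt(3809) (t = sqrt(3809) - (-1508 + 3088) = sqrt(3809) - 1*1580 = sqrt(3809) - 1580 = -1580 + sqrt(3809) ≈ -1518.3)
J + t = -4958309/1375428 + (-1580 + sqrt(3809)) = -2178134549/1375428 + sqrt(3809)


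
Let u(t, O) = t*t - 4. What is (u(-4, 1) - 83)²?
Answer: 5041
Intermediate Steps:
u(t, O) = -4 + t² (u(t, O) = t² - 4 = -4 + t²)
(u(-4, 1) - 83)² = ((-4 + (-4)²) - 83)² = ((-4 + 16) - 83)² = (12 - 83)² = (-71)² = 5041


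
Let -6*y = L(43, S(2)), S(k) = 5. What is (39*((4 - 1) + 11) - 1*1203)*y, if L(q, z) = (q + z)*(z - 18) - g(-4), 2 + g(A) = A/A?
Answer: -136437/2 ≈ -68219.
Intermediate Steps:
g(A) = -1 (g(A) = -2 + A/A = -2 + 1 = -1)
L(q, z) = 1 + (-18 + z)*(q + z) (L(q, z) = (q + z)*(z - 18) - 1*(-1) = (q + z)*(-18 + z) + 1 = (-18 + z)*(q + z) + 1 = 1 + (-18 + z)*(q + z))
y = 623/6 (y = -(1 + 5² - 18*43 - 18*5 + 43*5)/6 = -(1 + 25 - 774 - 90 + 215)/6 = -⅙*(-623) = 623/6 ≈ 103.83)
(39*((4 - 1) + 11) - 1*1203)*y = (39*((4 - 1) + 11) - 1*1203)*(623/6) = (39*(3 + 11) - 1203)*(623/6) = (39*14 - 1203)*(623/6) = (546 - 1203)*(623/6) = -657*623/6 = -136437/2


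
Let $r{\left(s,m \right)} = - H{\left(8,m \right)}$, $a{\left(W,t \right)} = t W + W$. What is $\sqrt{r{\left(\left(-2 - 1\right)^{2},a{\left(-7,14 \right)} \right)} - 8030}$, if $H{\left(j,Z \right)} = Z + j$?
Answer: $i \sqrt{7933} \approx 89.067 i$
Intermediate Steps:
$a{\left(W,t \right)} = W + W t$ ($a{\left(W,t \right)} = W t + W = W + W t$)
$r{\left(s,m \right)} = -8 - m$ ($r{\left(s,m \right)} = - (m + 8) = - (8 + m) = -8 - m$)
$\sqrt{r{\left(\left(-2 - 1\right)^{2},a{\left(-7,14 \right)} \right)} - 8030} = \sqrt{\left(-8 - - 7 \left(1 + 14\right)\right) - 8030} = \sqrt{\left(-8 - \left(-7\right) 15\right) - 8030} = \sqrt{\left(-8 - -105\right) - 8030} = \sqrt{\left(-8 + 105\right) - 8030} = \sqrt{97 - 8030} = \sqrt{-7933} = i \sqrt{7933}$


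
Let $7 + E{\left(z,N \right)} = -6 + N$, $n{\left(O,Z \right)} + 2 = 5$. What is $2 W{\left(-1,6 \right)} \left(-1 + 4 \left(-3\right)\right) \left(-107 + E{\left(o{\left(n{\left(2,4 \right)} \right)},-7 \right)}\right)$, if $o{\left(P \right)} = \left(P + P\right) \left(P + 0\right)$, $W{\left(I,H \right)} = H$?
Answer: $19812$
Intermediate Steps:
$n{\left(O,Z \right)} = 3$ ($n{\left(O,Z \right)} = -2 + 5 = 3$)
$o{\left(P \right)} = 2 P^{2}$ ($o{\left(P \right)} = 2 P P = 2 P^{2}$)
$E{\left(z,N \right)} = -13 + N$ ($E{\left(z,N \right)} = -7 + \left(-6 + N\right) = -13 + N$)
$2 W{\left(-1,6 \right)} \left(-1 + 4 \left(-3\right)\right) \left(-107 + E{\left(o{\left(n{\left(2,4 \right)} \right)},-7 \right)}\right) = 2 \cdot 6 \left(-1 + 4 \left(-3\right)\right) \left(-107 - 20\right) = 12 \left(-1 - 12\right) \left(-107 - 20\right) = 12 \left(-13\right) \left(-127\right) = \left(-156\right) \left(-127\right) = 19812$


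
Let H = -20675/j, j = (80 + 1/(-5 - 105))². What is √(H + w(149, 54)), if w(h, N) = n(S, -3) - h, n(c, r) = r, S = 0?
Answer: 2*I*√3004593113/8799 ≈ 12.459*I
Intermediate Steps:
j = 77422401/12100 (j = (80 + 1/(-110))² = (80 - 1/110)² = (8799/110)² = 77422401/12100 ≈ 6398.5)
H = -250167500/77422401 (H = -20675/77422401/12100 = -20675*12100/77422401 = -250167500/77422401 ≈ -3.2312)
w(h, N) = -3 - h
√(H + w(149, 54)) = √(-250167500/77422401 + (-3 - 1*149)) = √(-250167500/77422401 + (-3 - 149)) = √(-250167500/77422401 - 152) = √(-12018372452/77422401) = 2*I*√3004593113/8799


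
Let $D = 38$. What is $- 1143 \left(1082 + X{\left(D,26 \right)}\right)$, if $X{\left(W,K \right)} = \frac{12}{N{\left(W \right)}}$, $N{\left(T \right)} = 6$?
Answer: $-1239012$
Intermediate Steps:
$X{\left(W,K \right)} = 2$ ($X{\left(W,K \right)} = \frac{12}{6} = 12 \cdot \frac{1}{6} = 2$)
$- 1143 \left(1082 + X{\left(D,26 \right)}\right) = - 1143 \left(1082 + 2\right) = \left(-1143\right) 1084 = -1239012$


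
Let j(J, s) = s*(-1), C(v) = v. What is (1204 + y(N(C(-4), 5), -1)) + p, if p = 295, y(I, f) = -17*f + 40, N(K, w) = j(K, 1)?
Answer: 1556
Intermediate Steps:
j(J, s) = -s
N(K, w) = -1 (N(K, w) = -1*1 = -1)
y(I, f) = 40 - 17*f
(1204 + y(N(C(-4), 5), -1)) + p = (1204 + (40 - 17*(-1))) + 295 = (1204 + (40 + 17)) + 295 = (1204 + 57) + 295 = 1261 + 295 = 1556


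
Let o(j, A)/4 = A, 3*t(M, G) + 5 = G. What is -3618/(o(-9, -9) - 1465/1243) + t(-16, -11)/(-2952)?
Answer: 4978464044/51157791 ≈ 97.316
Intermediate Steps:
t(M, G) = -5/3 + G/3
o(j, A) = 4*A
-3618/(o(-9, -9) - 1465/1243) + t(-16, -11)/(-2952) = -3618/(4*(-9) - 1465/1243) + (-5/3 + (1/3)*(-11))/(-2952) = -3618/(-36 - 1465/1243) + (-5/3 - 11/3)*(-1/2952) = -3618/(-36 - 1*1465/1243) - 16/3*(-1/2952) = -3618/(-36 - 1465/1243) + 2/1107 = -3618/(-46213/1243) + 2/1107 = -3618*(-1243/46213) + 2/1107 = 4497174/46213 + 2/1107 = 4978464044/51157791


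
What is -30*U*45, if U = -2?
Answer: 2700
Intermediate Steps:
-30*U*45 = -30*(-2)*45 = 60*45 = 2700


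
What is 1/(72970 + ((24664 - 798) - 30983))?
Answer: 1/65853 ≈ 1.5185e-5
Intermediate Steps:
1/(72970 + ((24664 - 798) - 30983)) = 1/(72970 + (23866 - 30983)) = 1/(72970 - 7117) = 1/65853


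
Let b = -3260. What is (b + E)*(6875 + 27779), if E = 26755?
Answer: 814195730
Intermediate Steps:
(b + E)*(6875 + 27779) = (-3260 + 26755)*(6875 + 27779) = 23495*34654 = 814195730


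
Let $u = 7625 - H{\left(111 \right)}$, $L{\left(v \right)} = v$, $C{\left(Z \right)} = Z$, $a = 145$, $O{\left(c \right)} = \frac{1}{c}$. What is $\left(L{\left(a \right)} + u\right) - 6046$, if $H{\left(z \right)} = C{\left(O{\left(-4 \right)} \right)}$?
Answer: $\frac{6897}{4} \approx 1724.3$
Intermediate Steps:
$H{\left(z \right)} = - \frac{1}{4}$ ($H{\left(z \right)} = \frac{1}{-4} = - \frac{1}{4}$)
$u = \frac{30501}{4}$ ($u = 7625 - - \frac{1}{4} = 7625 + \frac{1}{4} = \frac{30501}{4} \approx 7625.3$)
$\left(L{\left(a \right)} + u\right) - 6046 = \left(145 + \frac{30501}{4}\right) - 6046 = \frac{31081}{4} - 6046 = \frac{6897}{4}$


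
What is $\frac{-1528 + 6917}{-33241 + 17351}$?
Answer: $- \frac{5389}{15890} \approx -0.33914$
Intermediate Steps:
$\frac{-1528 + 6917}{-33241 + 17351} = \frac{5389}{-15890} = 5389 \left(- \frac{1}{15890}\right) = - \frac{5389}{15890}$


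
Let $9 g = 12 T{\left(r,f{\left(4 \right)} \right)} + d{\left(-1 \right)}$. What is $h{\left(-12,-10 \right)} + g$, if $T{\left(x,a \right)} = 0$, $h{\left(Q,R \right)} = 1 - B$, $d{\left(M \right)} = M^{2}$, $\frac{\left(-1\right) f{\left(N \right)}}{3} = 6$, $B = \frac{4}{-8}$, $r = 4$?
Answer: $\frac{29}{18} \approx 1.6111$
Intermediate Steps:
$B = - \frac{1}{2}$ ($B = 4 \left(- \frac{1}{8}\right) = - \frac{1}{2} \approx -0.5$)
$f{\left(N \right)} = -18$ ($f{\left(N \right)} = \left(-3\right) 6 = -18$)
$h{\left(Q,R \right)} = \frac{3}{2}$ ($h{\left(Q,R \right)} = 1 - - \frac{1}{2} = 1 + \frac{1}{2} = \frac{3}{2}$)
$g = \frac{1}{9}$ ($g = \frac{12 \cdot 0 + \left(-1\right)^{2}}{9} = \frac{0 + 1}{9} = \frac{1}{9} \cdot 1 = \frac{1}{9} \approx 0.11111$)
$h{\left(-12,-10 \right)} + g = \frac{3}{2} + \frac{1}{9} = \frac{29}{18}$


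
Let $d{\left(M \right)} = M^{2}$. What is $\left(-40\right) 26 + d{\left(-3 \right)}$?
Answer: $-1031$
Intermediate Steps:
$\left(-40\right) 26 + d{\left(-3 \right)} = \left(-40\right) 26 + \left(-3\right)^{2} = -1040 + 9 = -1031$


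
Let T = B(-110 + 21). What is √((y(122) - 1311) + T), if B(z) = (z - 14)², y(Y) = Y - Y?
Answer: √9298 ≈ 96.426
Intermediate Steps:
y(Y) = 0
B(z) = (-14 + z)²
T = 10609 (T = (-14 + (-110 + 21))² = (-14 - 89)² = (-103)² = 10609)
√((y(122) - 1311) + T) = √((0 - 1311) + 10609) = √(-1311 + 10609) = √9298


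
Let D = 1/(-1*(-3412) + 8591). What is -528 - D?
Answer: -6337585/12003 ≈ -528.00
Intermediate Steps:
D = 1/12003 (D = 1/(3412 + 8591) = 1/12003 ≈ 8.3313e-5)
-528 - D = -528 - 1*1/12003 = -528 - 1/12003 = -6337585/12003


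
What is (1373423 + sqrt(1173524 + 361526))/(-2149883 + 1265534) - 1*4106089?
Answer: -37435227572/9117 - 5*sqrt(61402)/884349 ≈ -4.1061e+6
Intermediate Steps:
(1373423 + sqrt(1173524 + 361526))/(-2149883 + 1265534) - 1*4106089 = (1373423 + sqrt(1535050))/(-884349) - 4106089 = (1373423 + 5*sqrt(61402))*(-1/884349) - 4106089 = (-14159/9117 - 5*sqrt(61402)/884349) - 4106089 = -37435227572/9117 - 5*sqrt(61402)/884349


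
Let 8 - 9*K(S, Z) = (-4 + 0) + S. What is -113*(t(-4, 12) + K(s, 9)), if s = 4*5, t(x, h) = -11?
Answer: 12091/9 ≈ 1343.4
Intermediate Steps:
s = 20
K(S, Z) = 4/3 - S/9 (K(S, Z) = 8/9 - ((-4 + 0) + S)/9 = 8/9 - (-4 + S)/9 = 8/9 + (4/9 - S/9) = 4/3 - S/9)
-113*(t(-4, 12) + K(s, 9)) = -113*(-11 + (4/3 - ⅑*20)) = -113*(-11 + (4/3 - 20/9)) = -113*(-11 - 8/9) = -113*(-107/9) = 12091/9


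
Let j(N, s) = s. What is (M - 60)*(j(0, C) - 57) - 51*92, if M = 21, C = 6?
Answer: -2703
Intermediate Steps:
(M - 60)*(j(0, C) - 57) - 51*92 = (21 - 60)*(6 - 57) - 51*92 = -39*(-51) - 4692 = 1989 - 4692 = -2703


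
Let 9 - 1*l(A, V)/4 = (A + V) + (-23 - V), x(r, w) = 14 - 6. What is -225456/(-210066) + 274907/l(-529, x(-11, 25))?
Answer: 571122913/4621452 ≈ 123.58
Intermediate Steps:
x(r, w) = 8
l(A, V) = 128 - 4*A (l(A, V) = 36 - 4*((A + V) + (-23 - V)) = 36 - 4*(-23 + A) = 36 + (92 - 4*A) = 128 - 4*A)
-225456/(-210066) + 274907/l(-529, x(-11, 25)) = -225456/(-210066) + 274907/(128 - 4*(-529)) = -225456*(-1/210066) + 274907/(128 + 2116) = 37576/35011 + 274907/2244 = 37576/35011 + 274907*(1/2244) = 37576/35011 + 16171/132 = 571122913/4621452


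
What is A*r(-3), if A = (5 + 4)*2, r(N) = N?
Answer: -54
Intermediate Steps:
A = 18 (A = 9*2 = 18)
A*r(-3) = 18*(-3) = -54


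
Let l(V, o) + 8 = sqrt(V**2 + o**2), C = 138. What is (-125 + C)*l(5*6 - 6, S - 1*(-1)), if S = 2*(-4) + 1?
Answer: -104 + 78*sqrt(17) ≈ 217.60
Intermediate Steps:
S = -7 (S = -8 + 1 = -7)
l(V, o) = -8 + sqrt(V**2 + o**2)
(-125 + C)*l(5*6 - 6, S - 1*(-1)) = (-125 + 138)*(-8 + sqrt((5*6 - 6)**2 + (-7 - 1*(-1))**2)) = 13*(-8 + sqrt((30 - 6)**2 + (-7 + 1)**2)) = 13*(-8 + sqrt(24**2 + (-6)**2)) = 13*(-8 + sqrt(576 + 36)) = 13*(-8 + sqrt(612)) = 13*(-8 + 6*sqrt(17)) = -104 + 78*sqrt(17)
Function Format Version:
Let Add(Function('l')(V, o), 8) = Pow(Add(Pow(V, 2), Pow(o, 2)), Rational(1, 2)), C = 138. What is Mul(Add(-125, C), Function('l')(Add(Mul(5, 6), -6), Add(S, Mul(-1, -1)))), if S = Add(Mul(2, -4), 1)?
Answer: Add(-104, Mul(78, Pow(17, Rational(1, 2)))) ≈ 217.60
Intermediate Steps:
S = -7 (S = Add(-8, 1) = -7)
Function('l')(V, o) = Add(-8, Pow(Add(Pow(V, 2), Pow(o, 2)), Rational(1, 2)))
Mul(Add(-125, C), Function('l')(Add(Mul(5, 6), -6), Add(S, Mul(-1, -1)))) = Mul(Add(-125, 138), Add(-8, Pow(Add(Pow(Add(Mul(5, 6), -6), 2), Pow(Add(-7, Mul(-1, -1)), 2)), Rational(1, 2)))) = Mul(13, Add(-8, Pow(Add(Pow(Add(30, -6), 2), Pow(Add(-7, 1), 2)), Rational(1, 2)))) = Mul(13, Add(-8, Pow(Add(Pow(24, 2), Pow(-6, 2)), Rational(1, 2)))) = Mul(13, Add(-8, Pow(Add(576, 36), Rational(1, 2)))) = Mul(13, Add(-8, Pow(612, Rational(1, 2)))) = Mul(13, Add(-8, Mul(6, Pow(17, Rational(1, 2))))) = Add(-104, Mul(78, Pow(17, Rational(1, 2))))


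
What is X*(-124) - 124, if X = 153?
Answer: -19096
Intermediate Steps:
X*(-124) - 124 = 153*(-124) - 124 = -18972 - 124 = -19096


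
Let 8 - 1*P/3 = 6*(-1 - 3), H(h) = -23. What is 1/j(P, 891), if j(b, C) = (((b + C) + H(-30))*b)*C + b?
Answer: 1/82456800 ≈ 1.2128e-8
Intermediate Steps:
P = 96 (P = 24 - 18*(-1 - 3) = 24 - 18*(-4) = 24 - 3*(-24) = 24 + 72 = 96)
j(b, C) = b + C*b*(-23 + C + b) (j(b, C) = (((b + C) - 23)*b)*C + b = (((C + b) - 23)*b)*C + b = ((-23 + C + b)*b)*C + b = (b*(-23 + C + b))*C + b = C*b*(-23 + C + b) + b = b + C*b*(-23 + C + b))
1/j(P, 891) = 1/(96*(1 + 891**2 - 23*891 + 891*96)) = 1/(96*(1 + 793881 - 20493 + 85536)) = 1/(96*858925) = 1/82456800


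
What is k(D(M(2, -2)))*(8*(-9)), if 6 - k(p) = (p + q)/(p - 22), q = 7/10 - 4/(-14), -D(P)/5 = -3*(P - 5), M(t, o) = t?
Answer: -902124/2345 ≈ -384.70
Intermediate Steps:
D(P) = -75 + 15*P (D(P) = -(-15)*(P - 5) = -(-15)*(-5 + P) = -5*(15 - 3*P) = -75 + 15*P)
q = 69/70 (q = 7*(⅒) - 4*(-1/14) = 7/10 + 2/7 = 69/70 ≈ 0.98571)
k(p) = 6 - (69/70 + p)/(-22 + p) (k(p) = 6 - (p + 69/70)/(p - 22) = 6 - (69/70 + p)/(-22 + p))
k(D(M(2, -2)))*(8*(-9)) = ((-9309 + 350*(-75 + 15*2))/(70*(-22 + (-75 + 15*2))))*(8*(-9)) = ((-9309 + 350*(-75 + 30))/(70*(-22 + (-75 + 30))))*(-72) = ((-9309 + 350*(-45))/(70*(-22 - 45)))*(-72) = ((1/70)*(-9309 - 15750)/(-67))*(-72) = ((1/70)*(-1/67)*(-25059))*(-72) = (25059/4690)*(-72) = -902124/2345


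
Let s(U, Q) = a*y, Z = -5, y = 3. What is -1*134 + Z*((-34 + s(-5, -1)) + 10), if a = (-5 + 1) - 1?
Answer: 61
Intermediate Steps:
a = -5 (a = -4 - 1 = -5)
s(U, Q) = -15 (s(U, Q) = -5*3 = -15)
-1*134 + Z*((-34 + s(-5, -1)) + 10) = -1*134 - 5*((-34 - 15) + 10) = -134 - 5*(-49 + 10) = -134 - 5*(-39) = -134 + 195 = 61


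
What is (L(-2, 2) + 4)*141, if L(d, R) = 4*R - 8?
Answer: 564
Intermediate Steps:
L(d, R) = -8 + 4*R
(L(-2, 2) + 4)*141 = ((-8 + 4*2) + 4)*141 = ((-8 + 8) + 4)*141 = (0 + 4)*141 = 4*141 = 564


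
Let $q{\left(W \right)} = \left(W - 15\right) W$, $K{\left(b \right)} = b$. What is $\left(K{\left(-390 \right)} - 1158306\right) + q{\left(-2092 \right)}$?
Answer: $3249148$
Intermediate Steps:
$q{\left(W \right)} = W \left(-15 + W\right)$ ($q{\left(W \right)} = \left(-15 + W\right) W = W \left(-15 + W\right)$)
$\left(K{\left(-390 \right)} - 1158306\right) + q{\left(-2092 \right)} = \left(-390 - 1158306\right) - 2092 \left(-15 - 2092\right) = -1158696 - -4407844 = -1158696 + 4407844 = 3249148$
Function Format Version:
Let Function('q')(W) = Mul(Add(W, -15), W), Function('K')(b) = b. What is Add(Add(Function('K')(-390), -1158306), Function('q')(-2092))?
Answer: 3249148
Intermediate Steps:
Function('q')(W) = Mul(W, Add(-15, W)) (Function('q')(W) = Mul(Add(-15, W), W) = Mul(W, Add(-15, W)))
Add(Add(Function('K')(-390), -1158306), Function('q')(-2092)) = Add(Add(-390, -1158306), Mul(-2092, Add(-15, -2092))) = Add(-1158696, Mul(-2092, -2107)) = Add(-1158696, 4407844) = 3249148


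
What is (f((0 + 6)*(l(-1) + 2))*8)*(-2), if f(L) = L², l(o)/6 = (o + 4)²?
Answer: -1806336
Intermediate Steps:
l(o) = 6*(4 + o)² (l(o) = 6*(o + 4)² = 6*(4 + o)²)
(f((0 + 6)*(l(-1) + 2))*8)*(-2) = (((0 + 6)*(6*(4 - 1)² + 2))²*8)*(-2) = ((6*(6*3² + 2))²*8)*(-2) = ((6*(6*9 + 2))²*8)*(-2) = ((6*(54 + 2))²*8)*(-2) = ((6*56)²*8)*(-2) = (336²*8)*(-2) = (112896*8)*(-2) = 903168*(-2) = -1806336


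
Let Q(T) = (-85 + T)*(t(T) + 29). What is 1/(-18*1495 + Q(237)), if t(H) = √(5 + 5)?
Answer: -11251/253054482 - 38*√10/126527241 ≈ -4.5411e-5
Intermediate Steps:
t(H) = √10
Q(T) = (-85 + T)*(29 + √10) (Q(T) = (-85 + T)*(√10 + 29) = (-85 + T)*(29 + √10))
1/(-18*1495 + Q(237)) = 1/(-18*1495 + (-2465 - 85*√10 + 29*237 + 237*√10)) = 1/(-26910 + (-2465 - 85*√10 + 6873 + 237*√10)) = 1/(-26910 + (4408 + 152*√10)) = 1/(-22502 + 152*√10)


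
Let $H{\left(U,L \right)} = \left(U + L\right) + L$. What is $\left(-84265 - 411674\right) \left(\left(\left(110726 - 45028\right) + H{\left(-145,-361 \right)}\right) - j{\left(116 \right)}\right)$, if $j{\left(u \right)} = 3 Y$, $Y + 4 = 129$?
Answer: $-31966244184$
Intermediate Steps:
$Y = 125$ ($Y = -4 + 129 = 125$)
$H{\left(U,L \right)} = U + 2 L$ ($H{\left(U,L \right)} = \left(L + U\right) + L = U + 2 L$)
$j{\left(u \right)} = 375$ ($j{\left(u \right)} = 3 \cdot 125 = 375$)
$\left(-84265 - 411674\right) \left(\left(\left(110726 - 45028\right) + H{\left(-145,-361 \right)}\right) - j{\left(116 \right)}\right) = \left(-84265 - 411674\right) \left(\left(\left(110726 - 45028\right) + \left(-145 + 2 \left(-361\right)\right)\right) - 375\right) = - 495939 \left(\left(65698 - 867\right) - 375\right) = - 495939 \left(64831 - 375\right) = \left(-495939\right) 64456 = -31966244184$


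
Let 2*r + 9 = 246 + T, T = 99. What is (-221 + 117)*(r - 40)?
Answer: -13312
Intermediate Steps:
r = 168 (r = -9/2 + (246 + 99)/2 = -9/2 + (½)*345 = -9/2 + 345/2 = 168)
(-221 + 117)*(r - 40) = (-221 + 117)*(168 - 40) = -104*128 = -13312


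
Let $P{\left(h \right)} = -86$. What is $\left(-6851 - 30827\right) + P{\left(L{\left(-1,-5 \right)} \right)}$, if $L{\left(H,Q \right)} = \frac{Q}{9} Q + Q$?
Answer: $-37764$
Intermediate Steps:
$L{\left(H,Q \right)} = Q + \frac{Q^{2}}{9}$ ($L{\left(H,Q \right)} = Q \frac{1}{9} Q + Q = \frac{Q}{9} Q + Q = \frac{Q^{2}}{9} + Q = Q + \frac{Q^{2}}{9}$)
$\left(-6851 - 30827\right) + P{\left(L{\left(-1,-5 \right)} \right)} = \left(-6851 - 30827\right) - 86 = -37678 - 86 = -37764$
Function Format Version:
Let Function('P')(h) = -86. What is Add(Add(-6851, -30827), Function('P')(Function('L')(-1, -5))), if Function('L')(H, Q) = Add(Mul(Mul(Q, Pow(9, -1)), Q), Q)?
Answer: -37764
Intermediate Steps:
Function('L')(H, Q) = Add(Q, Mul(Rational(1, 9), Pow(Q, 2))) (Function('L')(H, Q) = Add(Mul(Mul(Q, Rational(1, 9)), Q), Q) = Add(Mul(Mul(Rational(1, 9), Q), Q), Q) = Add(Mul(Rational(1, 9), Pow(Q, 2)), Q) = Add(Q, Mul(Rational(1, 9), Pow(Q, 2))))
Add(Add(-6851, -30827), Function('P')(Function('L')(-1, -5))) = Add(Add(-6851, -30827), -86) = Add(-37678, -86) = -37764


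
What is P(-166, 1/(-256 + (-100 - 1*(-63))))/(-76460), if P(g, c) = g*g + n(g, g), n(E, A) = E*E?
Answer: -13778/19115 ≈ -0.72079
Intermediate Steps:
n(E, A) = E**2
P(g, c) = 2*g**2 (P(g, c) = g*g + g**2 = g**2 + g**2 = 2*g**2)
P(-166, 1/(-256 + (-100 - 1*(-63))))/(-76460) = (2*(-166)**2)/(-76460) = (2*27556)*(-1/76460) = 55112*(-1/76460) = -13778/19115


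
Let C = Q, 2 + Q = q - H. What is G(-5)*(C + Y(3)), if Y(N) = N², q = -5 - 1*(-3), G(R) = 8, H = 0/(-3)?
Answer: 40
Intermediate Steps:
H = 0 (H = 0*(-⅓) = 0)
q = -2 (q = -5 + 3 = -2)
Q = -4 (Q = -2 + (-2 - 1*0) = -2 + (-2 + 0) = -2 - 2 = -4)
C = -4
G(-5)*(C + Y(3)) = 8*(-4 + 3²) = 8*(-4 + 9) = 8*5 = 40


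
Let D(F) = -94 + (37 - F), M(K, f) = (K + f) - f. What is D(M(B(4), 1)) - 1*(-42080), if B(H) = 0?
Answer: 42023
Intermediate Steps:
M(K, f) = K
D(F) = -57 - F
D(M(B(4), 1)) - 1*(-42080) = (-57 - 1*0) - 1*(-42080) = (-57 + 0) + 42080 = -57 + 42080 = 42023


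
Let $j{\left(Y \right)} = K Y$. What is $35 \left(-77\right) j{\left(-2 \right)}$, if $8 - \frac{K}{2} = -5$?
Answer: $140140$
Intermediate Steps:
$K = 26$ ($K = 16 - -10 = 16 + 10 = 26$)
$j{\left(Y \right)} = 26 Y$
$35 \left(-77\right) j{\left(-2 \right)} = 35 \left(-77\right) 26 \left(-2\right) = \left(-2695\right) \left(-52\right) = 140140$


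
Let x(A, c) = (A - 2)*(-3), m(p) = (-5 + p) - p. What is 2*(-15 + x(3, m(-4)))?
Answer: -36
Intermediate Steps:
m(p) = -5
x(A, c) = 6 - 3*A (x(A, c) = (-2 + A)*(-3) = 6 - 3*A)
2*(-15 + x(3, m(-4))) = 2*(-15 + (6 - 3*3)) = 2*(-15 + (6 - 9)) = 2*(-15 - 3) = 2*(-18) = -36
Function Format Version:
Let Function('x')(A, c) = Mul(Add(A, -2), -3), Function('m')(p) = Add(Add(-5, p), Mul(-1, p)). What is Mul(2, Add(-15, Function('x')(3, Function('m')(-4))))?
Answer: -36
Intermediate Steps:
Function('m')(p) = -5
Function('x')(A, c) = Add(6, Mul(-3, A)) (Function('x')(A, c) = Mul(Add(-2, A), -3) = Add(6, Mul(-3, A)))
Mul(2, Add(-15, Function('x')(3, Function('m')(-4)))) = Mul(2, Add(-15, Add(6, Mul(-3, 3)))) = Mul(2, Add(-15, Add(6, -9))) = Mul(2, Add(-15, -3)) = Mul(2, -18) = -36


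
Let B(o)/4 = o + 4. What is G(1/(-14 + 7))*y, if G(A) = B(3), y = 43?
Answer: 1204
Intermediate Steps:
B(o) = 16 + 4*o (B(o) = 4*(o + 4) = 4*(4 + o) = 16 + 4*o)
G(A) = 28 (G(A) = 16 + 4*3 = 16 + 12 = 28)
G(1/(-14 + 7))*y = 28*43 = 1204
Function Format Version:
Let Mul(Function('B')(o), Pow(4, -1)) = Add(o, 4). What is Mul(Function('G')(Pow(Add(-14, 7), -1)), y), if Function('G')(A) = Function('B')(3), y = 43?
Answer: 1204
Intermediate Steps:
Function('B')(o) = Add(16, Mul(4, o)) (Function('B')(o) = Mul(4, Add(o, 4)) = Mul(4, Add(4, o)) = Add(16, Mul(4, o)))
Function('G')(A) = 28 (Function('G')(A) = Add(16, Mul(4, 3)) = Add(16, 12) = 28)
Mul(Function('G')(Pow(Add(-14, 7), -1)), y) = Mul(28, 43) = 1204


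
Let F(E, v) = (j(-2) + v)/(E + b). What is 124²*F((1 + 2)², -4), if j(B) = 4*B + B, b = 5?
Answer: -15376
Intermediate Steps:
j(B) = 5*B
F(E, v) = (-10 + v)/(5 + E) (F(E, v) = (5*(-2) + v)/(E + 5) = (-10 + v)/(5 + E))
124²*F((1 + 2)², -4) = 124²*((-10 - 4)/(5 + (1 + 2)²)) = 15376*(-14/(5 + 3²)) = 15376*(-14/(5 + 9)) = 15376*(-14/14) = 15376*((1/14)*(-14)) = 15376*(-1) = -15376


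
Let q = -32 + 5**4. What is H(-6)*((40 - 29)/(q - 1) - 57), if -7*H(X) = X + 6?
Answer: 0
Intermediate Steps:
H(X) = -6/7 - X/7 (H(X) = -(X + 6)/7 = -(6 + X)/7 = -6/7 - X/7)
q = 593 (q = -32 + 625 = 593)
H(-6)*((40 - 29)/(q - 1) - 57) = (-6/7 - 1/7*(-6))*((40 - 29)/(593 - 1) - 57) = (-6/7 + 6/7)*(11/592 - 57) = 0*(11*(1/592) - 57) = 0*(11/592 - 57) = 0*(-33733/592) = 0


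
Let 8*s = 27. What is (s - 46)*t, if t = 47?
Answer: -16027/8 ≈ -2003.4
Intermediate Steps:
s = 27/8 (s = (⅛)*27 = 27/8 ≈ 3.3750)
(s - 46)*t = (27/8 - 46)*47 = -341/8*47 = -16027/8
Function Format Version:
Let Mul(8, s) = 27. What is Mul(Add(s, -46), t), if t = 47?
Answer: Rational(-16027, 8) ≈ -2003.4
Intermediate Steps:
s = Rational(27, 8) (s = Mul(Rational(1, 8), 27) = Rational(27, 8) ≈ 3.3750)
Mul(Add(s, -46), t) = Mul(Add(Rational(27, 8), -46), 47) = Mul(Rational(-341, 8), 47) = Rational(-16027, 8)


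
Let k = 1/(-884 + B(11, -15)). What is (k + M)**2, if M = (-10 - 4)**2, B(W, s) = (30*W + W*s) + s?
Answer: 20696562769/538756 ≈ 38415.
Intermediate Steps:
B(W, s) = s + 30*W + W*s
k = -1/734 (k = 1/(-884 + (-15 + 30*11 + 11*(-15))) = 1/(-884 + (-15 + 330 - 165)) = 1/(-884 + 150) = 1/(-734) = -1/734 ≈ -0.0013624)
M = 196 (M = (-14)**2 = 196)
(k + M)**2 = (-1/734 + 196)**2 = (143863/734)**2 = 20696562769/538756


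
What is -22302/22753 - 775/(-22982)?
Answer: -494910989/522909446 ≈ -0.94646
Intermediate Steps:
-22302/22753 - 775/(-22982) = -22302*1/22753 - 775*(-1/22982) = -22302/22753 + 775/22982 = -494910989/522909446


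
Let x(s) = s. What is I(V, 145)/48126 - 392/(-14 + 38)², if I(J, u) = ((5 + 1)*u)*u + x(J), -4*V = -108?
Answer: 1121095/577512 ≈ 1.9412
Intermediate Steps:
V = 27 (V = -¼*(-108) = 27)
I(J, u) = J + 6*u² (I(J, u) = ((5 + 1)*u)*u + J = (6*u)*u + J = 6*u² + J = J + 6*u²)
I(V, 145)/48126 - 392/(-14 + 38)² = (27 + 6*145²)/48126 - 392/(-14 + 38)² = (27 + 6*21025)*(1/48126) - 392/(24²) = (27 + 126150)*(1/48126) - 392/576 = 126177*(1/48126) - 392*1/576 = 42059/16042 - 49/72 = 1121095/577512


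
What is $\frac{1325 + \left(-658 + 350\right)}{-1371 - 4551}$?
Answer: $- \frac{113}{658} \approx -0.17173$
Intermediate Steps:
$\frac{1325 + \left(-658 + 350\right)}{-1371 - 4551} = \frac{1325 - 308}{-5922} = 1017 \left(- \frac{1}{5922}\right) = - \frac{113}{658}$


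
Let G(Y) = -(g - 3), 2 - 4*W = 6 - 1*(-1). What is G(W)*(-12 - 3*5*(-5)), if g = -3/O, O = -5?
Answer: 756/5 ≈ 151.20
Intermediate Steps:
W = -5/4 (W = ½ - (6 - 1*(-1))/4 = ½ - (6 + 1)/4 = ½ - ¼*7 = ½ - 7/4 = -5/4 ≈ -1.2500)
g = ⅗ (g = -3/(-5) = -3*(-⅕) = ⅗ ≈ 0.60000)
G(Y) = 12/5 (G(Y) = -(⅗ - 3) = -1*(-12/5) = 12/5)
G(W)*(-12 - 3*5*(-5)) = 12*(-12 - 3*5*(-5))/5 = 12*(-12 - 15*(-5))/5 = 12*(-12 + 75)/5 = (12/5)*63 = 756/5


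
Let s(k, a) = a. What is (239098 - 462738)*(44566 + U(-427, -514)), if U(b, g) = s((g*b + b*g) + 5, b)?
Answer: -9871245960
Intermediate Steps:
U(b, g) = b
(239098 - 462738)*(44566 + U(-427, -514)) = (239098 - 462738)*(44566 - 427) = -223640*44139 = -9871245960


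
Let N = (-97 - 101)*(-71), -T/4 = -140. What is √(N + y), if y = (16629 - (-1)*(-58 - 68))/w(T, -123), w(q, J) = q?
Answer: √276114405/140 ≈ 118.69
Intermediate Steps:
T = 560 (T = -4*(-140) = 560)
N = 14058 (N = -198*(-71) = 14058)
y = 16503/560 (y = (16629 - (-1)*(-58 - 68))/560 = (16629 - (-1)*(-126))*(1/560) = (16629 - 1*126)*(1/560) = (16629 - 126)*(1/560) = 16503*(1/560) = 16503/560 ≈ 29.470)
√(N + y) = √(14058 + 16503/560) = √(7888983/560) = √276114405/140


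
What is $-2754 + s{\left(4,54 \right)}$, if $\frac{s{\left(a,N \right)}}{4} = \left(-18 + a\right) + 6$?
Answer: $-2786$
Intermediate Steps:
$s{\left(a,N \right)} = -48 + 4 a$ ($s{\left(a,N \right)} = 4 \left(\left(-18 + a\right) + 6\right) = 4 \left(-12 + a\right) = -48 + 4 a$)
$-2754 + s{\left(4,54 \right)} = -2754 + \left(-48 + 4 \cdot 4\right) = -2754 + \left(-48 + 16\right) = -2754 - 32 = -2786$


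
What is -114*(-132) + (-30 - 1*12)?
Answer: 15006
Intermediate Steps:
-114*(-132) + (-30 - 1*12) = 15048 + (-30 - 12) = 15048 - 42 = 15006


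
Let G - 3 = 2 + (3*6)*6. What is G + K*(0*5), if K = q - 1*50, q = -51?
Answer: 113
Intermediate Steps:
K = -101 (K = -51 - 1*50 = -51 - 50 = -101)
G = 113 (G = 3 + (2 + (3*6)*6) = 3 + (2 + 18*6) = 3 + (2 + 108) = 3 + 110 = 113)
G + K*(0*5) = 113 - 0*5 = 113 - 101*0 = 113 + 0 = 113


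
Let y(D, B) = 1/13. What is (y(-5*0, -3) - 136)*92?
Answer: -162564/13 ≈ -12505.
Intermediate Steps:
y(D, B) = 1/13
(y(-5*0, -3) - 136)*92 = (1/13 - 136)*92 = -1767/13*92 = -162564/13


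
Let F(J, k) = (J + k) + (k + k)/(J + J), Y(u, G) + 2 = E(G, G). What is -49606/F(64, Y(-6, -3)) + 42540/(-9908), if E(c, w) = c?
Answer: -7904044553/9340767 ≈ -846.19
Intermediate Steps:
Y(u, G) = -2 + G
F(J, k) = J + k + k/J (F(J, k) = (J + k) + (2*k)/((2*J)) = (J + k) + (2*k)*(1/(2*J)) = (J + k) + k/J = J + k + k/J)
-49606/F(64, Y(-6, -3)) + 42540/(-9908) = -49606/(64 + (-2 - 3) + (-2 - 3)/64) + 42540/(-9908) = -49606/(64 - 5 - 5*1/64) + 42540*(-1/9908) = -49606/(64 - 5 - 5/64) - 10635/2477 = -49606/3771/64 - 10635/2477 = -49606*64/3771 - 10635/2477 = -3174784/3771 - 10635/2477 = -7904044553/9340767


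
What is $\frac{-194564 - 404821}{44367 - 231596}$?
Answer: $\frac{599385}{187229} \approx 3.2013$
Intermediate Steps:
$\frac{-194564 - 404821}{44367 - 231596} = - \frac{599385}{-187229} = \left(-599385\right) \left(- \frac{1}{187229}\right) = \frac{599385}{187229}$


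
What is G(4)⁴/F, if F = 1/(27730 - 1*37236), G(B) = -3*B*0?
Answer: 0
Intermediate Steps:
G(B) = 0
F = -1/9506 (F = 1/(27730 - 37236) = 1/(-9506) = -1/9506 ≈ -0.00010520)
G(4)⁴/F = 0⁴/(-1/9506) = 0*(-9506) = 0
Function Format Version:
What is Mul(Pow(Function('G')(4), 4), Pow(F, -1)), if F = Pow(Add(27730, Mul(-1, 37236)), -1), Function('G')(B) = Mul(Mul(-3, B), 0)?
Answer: 0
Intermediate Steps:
Function('G')(B) = 0
F = Rational(-1, 9506) (F = Pow(Add(27730, -37236), -1) = Pow(-9506, -1) = Rational(-1, 9506) ≈ -0.00010520)
Mul(Pow(Function('G')(4), 4), Pow(F, -1)) = Mul(Pow(0, 4), Pow(Rational(-1, 9506), -1)) = Mul(0, -9506) = 0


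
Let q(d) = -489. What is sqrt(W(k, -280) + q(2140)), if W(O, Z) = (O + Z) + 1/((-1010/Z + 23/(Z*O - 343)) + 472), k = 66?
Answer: I*sqrt(901459455592775091)/35809321 ≈ 26.514*I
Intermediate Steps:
W(O, Z) = O + Z + 1/(472 - 1010/Z + 23/(-343 + O*Z)) (W(O, Z) = (O + Z) + 1/((-1010/Z + 23/(O*Z - 343)) + 472) = (O + Z) + 1/((-1010/Z + 23/(-343 + O*Z)) + 472) = (O + Z) + 1/(472 - 1010/Z + 23/(-343 + O*Z)) = O + Z + 1/(472 - 1010/Z + 23/(-343 + O*Z)))
sqrt(W(k, -280) + q(2140)) = sqrt((-161873*(-280)**2 + 346087*(-280) + 346430*66 - 161873*66*(-280) - 1010*(-280)*66**2 - 1009*66*(-280)**2 + 472*66*(-280)**3 + 472*66**2*(-280)**2)/(346430 - 161873*(-280) - 1010*66*(-280) + 472*66*(-280)**2) - 489) = sqrt((-161873*78400 - 96904360 + 22864380 + 2991413040 - 1010*(-280)*4356 - 1009*66*78400 + 472*66*(-21952000) + 472*4356*78400)/(346430 + 45324440 + 18664800 + 472*66*78400) - 489) = sqrt((-12690843200 - 96904360 + 22864380 + 2991413040 + 1231876800 - 5220969600 - 683848704000 + 161192908800)/(346430 + 45324440 + 18664800 + 2442316800) - 489) = sqrt(-536418358140/2506652470 - 489) = sqrt((1/2506652470)*(-536418358140) - 489) = sqrt(-7663119402/35809321 - 489) = sqrt(-25173877371/35809321) = I*sqrt(901459455592775091)/35809321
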